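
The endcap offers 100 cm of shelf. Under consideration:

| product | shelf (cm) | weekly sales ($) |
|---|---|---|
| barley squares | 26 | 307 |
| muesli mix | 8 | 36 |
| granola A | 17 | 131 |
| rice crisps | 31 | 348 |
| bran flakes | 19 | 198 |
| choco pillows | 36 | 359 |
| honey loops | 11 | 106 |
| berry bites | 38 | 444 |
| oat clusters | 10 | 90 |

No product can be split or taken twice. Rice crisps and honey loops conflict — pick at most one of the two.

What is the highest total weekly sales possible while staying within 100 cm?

1110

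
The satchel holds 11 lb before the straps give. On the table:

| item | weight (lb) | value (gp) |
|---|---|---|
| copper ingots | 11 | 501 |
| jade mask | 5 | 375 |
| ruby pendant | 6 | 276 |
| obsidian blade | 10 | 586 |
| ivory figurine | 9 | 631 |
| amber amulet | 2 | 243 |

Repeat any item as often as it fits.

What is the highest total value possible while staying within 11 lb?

1215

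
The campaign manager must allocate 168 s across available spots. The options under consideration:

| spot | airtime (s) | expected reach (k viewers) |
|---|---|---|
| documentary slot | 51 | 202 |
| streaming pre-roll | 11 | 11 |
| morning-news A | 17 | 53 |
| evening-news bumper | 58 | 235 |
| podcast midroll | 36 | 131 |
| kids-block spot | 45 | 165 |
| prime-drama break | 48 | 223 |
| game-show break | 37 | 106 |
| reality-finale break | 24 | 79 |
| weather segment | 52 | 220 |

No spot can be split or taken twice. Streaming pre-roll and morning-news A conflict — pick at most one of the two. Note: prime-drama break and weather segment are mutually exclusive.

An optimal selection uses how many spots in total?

Best achievable expected reach is 676.
morning-news A + evening-news bumper + kids-block spot + prime-drama break hits 676 at 168 s.
Any selection reaching 676 contains exactly 4 spots.

4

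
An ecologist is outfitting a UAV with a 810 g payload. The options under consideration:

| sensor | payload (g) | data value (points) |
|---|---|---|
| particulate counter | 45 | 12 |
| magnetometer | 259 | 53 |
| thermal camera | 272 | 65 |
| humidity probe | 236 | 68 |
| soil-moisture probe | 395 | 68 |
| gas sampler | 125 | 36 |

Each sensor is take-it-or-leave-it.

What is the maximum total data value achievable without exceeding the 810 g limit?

186

Taking the top-ratio sensors first gives particulate counter + thermal camera + humidity probe + gas sampler for 181 (678 g).
Dropping particulate counter and gas sampler frees 170 g; slotting in magnetometer (259 g) lifts the total to 186 at 767 g.
An exhaustive check of the 64 subsets confirms 186.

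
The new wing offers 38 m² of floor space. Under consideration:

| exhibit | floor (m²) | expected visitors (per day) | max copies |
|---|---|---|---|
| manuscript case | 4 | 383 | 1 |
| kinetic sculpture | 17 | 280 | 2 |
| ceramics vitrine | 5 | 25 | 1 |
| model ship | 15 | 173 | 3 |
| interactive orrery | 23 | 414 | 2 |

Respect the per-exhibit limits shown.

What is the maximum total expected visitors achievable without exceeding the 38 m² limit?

943

Ranking by ratio (expected visitors/m²): manuscript case 95.75, interactive orrery 18.00, kinetic sculpture 16.47.
Greedy by ratio would take manuscript case + ceramics vitrine + interactive orrery: 32 m² used, total 822.
Dropping ceramics vitrine and interactive orrery frees 28 m²; slotting in 2×kinetic sculpture (34 m²) lifts the total to 943 at 38 m².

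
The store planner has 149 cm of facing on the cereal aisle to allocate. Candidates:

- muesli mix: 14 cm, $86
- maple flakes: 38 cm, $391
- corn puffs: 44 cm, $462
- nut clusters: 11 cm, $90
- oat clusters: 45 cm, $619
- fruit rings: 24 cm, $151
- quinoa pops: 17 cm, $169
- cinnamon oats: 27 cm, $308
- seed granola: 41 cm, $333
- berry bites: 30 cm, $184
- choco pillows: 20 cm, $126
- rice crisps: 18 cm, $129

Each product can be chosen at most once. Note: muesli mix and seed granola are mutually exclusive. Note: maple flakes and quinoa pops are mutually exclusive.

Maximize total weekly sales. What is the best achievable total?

Best packing: corn puffs + nut clusters + oat clusters + quinoa pops + cinnamon oats — 144 cm, 1648 total.
Runner-up muesli mix + corn puffs + oat clusters + quinoa pops + cinnamon oats tops out at 1644.

1648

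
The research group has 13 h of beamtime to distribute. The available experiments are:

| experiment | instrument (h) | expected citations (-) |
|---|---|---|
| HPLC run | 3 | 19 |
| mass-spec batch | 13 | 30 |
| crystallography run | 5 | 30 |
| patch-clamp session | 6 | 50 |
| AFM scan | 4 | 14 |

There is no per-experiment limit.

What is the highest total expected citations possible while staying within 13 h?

Taking 2×patch-clamp session: 12 h used, 100 in expected citations.
That's the maximum — no swap from here does better than 100.

100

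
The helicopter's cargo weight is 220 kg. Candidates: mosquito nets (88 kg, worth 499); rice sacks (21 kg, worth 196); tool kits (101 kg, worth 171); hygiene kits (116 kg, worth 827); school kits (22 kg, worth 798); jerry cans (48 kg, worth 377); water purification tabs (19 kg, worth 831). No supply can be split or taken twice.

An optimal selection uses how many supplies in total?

Optimal total is 2833.
For example hygiene kits + school kits + jerry cans + water purification tabs achieves it, using 205 kg.
All optima have 4 supplies.

4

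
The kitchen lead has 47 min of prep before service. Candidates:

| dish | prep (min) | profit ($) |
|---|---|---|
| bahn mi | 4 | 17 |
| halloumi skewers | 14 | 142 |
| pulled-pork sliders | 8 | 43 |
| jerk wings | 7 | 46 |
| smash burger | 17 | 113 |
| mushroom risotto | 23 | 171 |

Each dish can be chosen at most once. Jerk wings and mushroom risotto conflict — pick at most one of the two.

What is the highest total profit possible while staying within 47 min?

Density check — halloumi skewers 10.14, mushroom risotto 7.43, smash burger 6.65 are the best per min.
Best packing: halloumi skewers + pulled-pork sliders + mushroom risotto — 45 min, 356 total.
An exhaustive check of the 64 subsets confirms 356.

356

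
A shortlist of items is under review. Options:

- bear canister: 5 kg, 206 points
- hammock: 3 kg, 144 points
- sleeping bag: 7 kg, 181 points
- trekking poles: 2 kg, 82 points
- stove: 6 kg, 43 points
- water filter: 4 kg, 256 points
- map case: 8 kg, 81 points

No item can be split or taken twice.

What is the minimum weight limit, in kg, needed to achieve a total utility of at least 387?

7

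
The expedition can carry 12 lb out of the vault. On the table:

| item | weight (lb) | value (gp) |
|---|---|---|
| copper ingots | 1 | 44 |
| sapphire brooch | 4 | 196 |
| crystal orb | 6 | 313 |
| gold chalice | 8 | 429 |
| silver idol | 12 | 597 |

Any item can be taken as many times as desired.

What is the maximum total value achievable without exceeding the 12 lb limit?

626

Greedy by ratio would take sapphire brooch + gold chalice: 12 lb used, total 625.
The 12 lb tied up in sapphire brooch and gold chalice is better spent on 2×crystal orb — total rises to 626 (12 lb).
Nothing else within 12 lb beats 626.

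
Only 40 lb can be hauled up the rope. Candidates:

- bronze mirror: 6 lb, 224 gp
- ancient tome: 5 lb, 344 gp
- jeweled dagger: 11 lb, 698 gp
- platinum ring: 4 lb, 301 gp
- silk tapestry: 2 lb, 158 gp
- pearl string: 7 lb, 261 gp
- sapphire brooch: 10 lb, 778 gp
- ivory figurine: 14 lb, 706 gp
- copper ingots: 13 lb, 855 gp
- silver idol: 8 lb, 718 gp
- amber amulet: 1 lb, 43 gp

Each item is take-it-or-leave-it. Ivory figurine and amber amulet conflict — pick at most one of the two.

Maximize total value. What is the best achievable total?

2997

Best packing: ancient tome + jeweled dagger + platinum ring + silk tapestry + sapphire brooch + silver idol — 40 lb, 2997 total.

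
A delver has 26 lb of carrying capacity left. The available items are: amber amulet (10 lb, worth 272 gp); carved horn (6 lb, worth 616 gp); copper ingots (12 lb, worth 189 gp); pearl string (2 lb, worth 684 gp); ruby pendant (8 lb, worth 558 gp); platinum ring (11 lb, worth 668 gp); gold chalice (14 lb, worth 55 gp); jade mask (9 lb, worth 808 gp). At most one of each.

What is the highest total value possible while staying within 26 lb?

2666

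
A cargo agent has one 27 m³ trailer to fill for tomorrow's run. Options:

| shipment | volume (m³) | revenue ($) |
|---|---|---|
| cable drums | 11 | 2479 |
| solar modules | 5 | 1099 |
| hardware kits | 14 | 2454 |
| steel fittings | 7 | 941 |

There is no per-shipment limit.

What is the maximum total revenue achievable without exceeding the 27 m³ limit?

6057

Ranking by ratio (revenue/m³): cable drums 225.36, solar modules 219.80, hardware kits 175.29, steel fittings 134.43.
Taking 2×cable drums + solar modules: 27 m³ used, 6057 in revenue.
Every other selection either busts 27 m³ or fails to beat 6057.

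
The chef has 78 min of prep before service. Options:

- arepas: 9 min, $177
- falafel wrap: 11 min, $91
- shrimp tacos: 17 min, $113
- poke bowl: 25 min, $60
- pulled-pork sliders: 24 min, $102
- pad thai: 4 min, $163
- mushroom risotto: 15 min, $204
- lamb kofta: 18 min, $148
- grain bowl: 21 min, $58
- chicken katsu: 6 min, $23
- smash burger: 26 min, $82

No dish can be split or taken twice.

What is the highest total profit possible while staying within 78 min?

Density check — pad thai 40.75, arepas 19.67, mushroom risotto 13.60, falafel wrap 8.27 are the best per min.
Arepas + falafel wrap + shrimp tacos + pad thai + mushroom risotto + lamb kofta uses 74 of the 78 min and totals 896.

896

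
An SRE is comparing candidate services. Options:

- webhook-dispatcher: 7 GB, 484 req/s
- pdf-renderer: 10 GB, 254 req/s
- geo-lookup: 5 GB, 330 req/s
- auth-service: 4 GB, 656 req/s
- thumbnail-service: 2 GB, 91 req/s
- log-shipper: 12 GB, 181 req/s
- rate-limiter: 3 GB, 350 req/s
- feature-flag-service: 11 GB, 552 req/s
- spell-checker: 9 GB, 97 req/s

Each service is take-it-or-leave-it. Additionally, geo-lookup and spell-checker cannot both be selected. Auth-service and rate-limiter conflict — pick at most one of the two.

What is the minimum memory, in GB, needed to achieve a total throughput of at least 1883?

27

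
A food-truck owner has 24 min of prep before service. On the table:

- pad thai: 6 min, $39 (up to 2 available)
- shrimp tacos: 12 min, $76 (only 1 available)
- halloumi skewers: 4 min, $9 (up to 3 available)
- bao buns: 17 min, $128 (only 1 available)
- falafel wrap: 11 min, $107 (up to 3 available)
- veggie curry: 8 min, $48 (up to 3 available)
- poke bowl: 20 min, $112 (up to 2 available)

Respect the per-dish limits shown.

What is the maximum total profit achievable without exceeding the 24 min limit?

Ranking by ratio (profit/min): falafel wrap 9.73, bao buns 7.53, pad thai 6.50, shrimp tacos 6.33.
2×falafel wrap uses 22 of the 24 min and totals 214.
Every other selection either busts 24 min or exceeds an availability limit or fails to beat 214.

214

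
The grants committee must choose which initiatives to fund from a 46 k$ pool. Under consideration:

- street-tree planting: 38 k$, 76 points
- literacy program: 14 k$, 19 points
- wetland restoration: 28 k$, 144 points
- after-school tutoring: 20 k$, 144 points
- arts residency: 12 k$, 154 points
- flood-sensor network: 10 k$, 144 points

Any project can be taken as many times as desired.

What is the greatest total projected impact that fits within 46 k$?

By projected impact per k$: flood-sensor network 14.40, arts residency 12.83, after-school tutoring 7.20, wetland restoration 5.14 lead.
Greedy by ratio would take 4×flood-sensor network: 40 k$ used, total 576.
The 30 k$ tied up in 3×flood-sensor network is better spent on 3×arts residency — total rises to 606 (46 k$).

606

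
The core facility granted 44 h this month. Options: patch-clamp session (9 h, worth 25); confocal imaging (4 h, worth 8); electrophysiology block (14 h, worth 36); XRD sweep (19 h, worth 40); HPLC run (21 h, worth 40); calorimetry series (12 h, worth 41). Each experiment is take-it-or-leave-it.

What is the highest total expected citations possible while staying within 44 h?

A density-first pass picks patch-clamp session + confocal imaging + electrophysiology block + calorimetry series — 110 at 39 h.
Dropping electrophysiology block frees 14 h; slotting in XRD sweep (19 h) lifts the total to 114 at 44 h.
Next best is patch-clamp session + confocal imaging + electrophysiology block + calorimetry series at 110 (39 h) — short by 4.

114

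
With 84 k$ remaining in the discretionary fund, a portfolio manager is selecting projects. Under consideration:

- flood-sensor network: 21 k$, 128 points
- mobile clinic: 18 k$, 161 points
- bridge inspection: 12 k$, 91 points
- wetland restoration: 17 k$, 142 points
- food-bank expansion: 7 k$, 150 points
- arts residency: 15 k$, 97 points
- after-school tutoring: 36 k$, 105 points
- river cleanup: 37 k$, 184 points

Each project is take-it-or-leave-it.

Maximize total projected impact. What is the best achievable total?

678

Greedy by ratio would take mobile clinic + bridge inspection + wetland restoration + food-bank expansion + arts residency: 69 k$ used, total 641.
Replace bridge inspection with flood-sensor network: the trade gains 37 net, giving 678 at 78 k$.
No other feasible combination exceeds 678.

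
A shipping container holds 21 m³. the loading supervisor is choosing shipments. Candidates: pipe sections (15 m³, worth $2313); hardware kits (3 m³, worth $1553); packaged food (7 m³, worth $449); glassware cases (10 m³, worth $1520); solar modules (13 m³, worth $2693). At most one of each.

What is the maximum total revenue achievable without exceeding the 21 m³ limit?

4246

The ratio ordering already packs tightly: hardware kits + solar modules, 16 m³, 4246.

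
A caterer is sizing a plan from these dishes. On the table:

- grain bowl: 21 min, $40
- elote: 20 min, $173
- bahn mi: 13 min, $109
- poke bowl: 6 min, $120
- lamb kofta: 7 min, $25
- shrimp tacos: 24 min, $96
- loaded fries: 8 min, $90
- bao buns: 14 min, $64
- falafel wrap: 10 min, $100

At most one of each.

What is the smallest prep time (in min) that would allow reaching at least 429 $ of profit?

44

Need the lightest bundle worth ≥ 429.
elote + poke bowl + loaded fries + falafel wrap reaches 483 using 44 min.
Any bundle with less than 44 min falls short of 429.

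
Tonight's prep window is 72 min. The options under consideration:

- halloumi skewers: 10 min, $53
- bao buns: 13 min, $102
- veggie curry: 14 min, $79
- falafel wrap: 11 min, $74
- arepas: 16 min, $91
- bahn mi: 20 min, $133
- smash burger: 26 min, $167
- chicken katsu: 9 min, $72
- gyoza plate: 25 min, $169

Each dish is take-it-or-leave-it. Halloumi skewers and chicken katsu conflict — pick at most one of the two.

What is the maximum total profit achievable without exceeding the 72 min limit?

496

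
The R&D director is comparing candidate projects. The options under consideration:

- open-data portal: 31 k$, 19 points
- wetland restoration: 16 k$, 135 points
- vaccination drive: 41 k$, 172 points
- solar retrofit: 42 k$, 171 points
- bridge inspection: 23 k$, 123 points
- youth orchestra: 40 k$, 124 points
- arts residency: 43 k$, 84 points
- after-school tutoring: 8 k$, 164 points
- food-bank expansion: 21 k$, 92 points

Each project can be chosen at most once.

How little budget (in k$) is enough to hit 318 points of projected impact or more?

Look for the lowest-budget combination reaching 318.
wetland restoration + after-school tutoring + food-bank expansion reaches 391 using 45 k$.
Any bundle with less than 45 k$ falls short of 318.

45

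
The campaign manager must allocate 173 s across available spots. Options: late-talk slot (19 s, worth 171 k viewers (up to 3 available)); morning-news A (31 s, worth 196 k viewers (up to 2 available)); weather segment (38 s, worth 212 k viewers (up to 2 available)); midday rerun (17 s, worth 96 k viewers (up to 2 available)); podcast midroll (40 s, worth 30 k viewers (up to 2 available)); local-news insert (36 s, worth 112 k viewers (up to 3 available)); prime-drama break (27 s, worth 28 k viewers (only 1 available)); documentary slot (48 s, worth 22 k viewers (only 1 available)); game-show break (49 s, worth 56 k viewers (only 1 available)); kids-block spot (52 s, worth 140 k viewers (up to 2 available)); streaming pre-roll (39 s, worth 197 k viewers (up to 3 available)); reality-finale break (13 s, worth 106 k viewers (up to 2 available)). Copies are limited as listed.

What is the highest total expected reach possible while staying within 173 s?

Filling by ratio: 3×late-talk slot + 2×morning-news A + midday rerun + 2×reality-finale break for 1213, with 11 s left unused.
Replace morning-news A with weather segment: the trade gains 16 net, giving 1229 at 169 s.
That's the maximum — no swap from here does better than 1229.

1229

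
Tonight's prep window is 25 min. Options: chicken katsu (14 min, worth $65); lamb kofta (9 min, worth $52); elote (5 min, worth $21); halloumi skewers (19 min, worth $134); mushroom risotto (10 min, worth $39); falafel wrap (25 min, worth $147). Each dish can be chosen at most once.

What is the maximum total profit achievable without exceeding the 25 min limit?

Best packing: elote + halloumi skewers — 24 min, 155 total.
The spare 1 min is too small for any remaining dish, and no exchange beats 155.

155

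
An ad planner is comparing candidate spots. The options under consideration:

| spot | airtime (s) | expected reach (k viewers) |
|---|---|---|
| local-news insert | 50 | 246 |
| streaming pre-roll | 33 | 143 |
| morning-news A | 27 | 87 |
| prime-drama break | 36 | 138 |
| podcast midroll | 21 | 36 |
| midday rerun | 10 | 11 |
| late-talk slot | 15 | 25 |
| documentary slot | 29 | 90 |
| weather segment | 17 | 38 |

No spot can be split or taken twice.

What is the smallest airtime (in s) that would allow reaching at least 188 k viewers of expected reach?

50

Minimise s subject to total expected reach ≥ 188.
Taking local-news insert gives 246 (≥ 188) for 50 s.
Below 50 s the best achievable stays under 188.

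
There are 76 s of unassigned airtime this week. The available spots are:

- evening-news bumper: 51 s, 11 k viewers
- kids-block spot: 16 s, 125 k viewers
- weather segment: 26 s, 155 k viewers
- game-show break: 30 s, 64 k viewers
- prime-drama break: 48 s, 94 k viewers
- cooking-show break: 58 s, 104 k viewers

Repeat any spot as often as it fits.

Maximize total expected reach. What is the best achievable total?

Taking the top-ratio spots first gives 4×kids-block spot for 500 (64 s).
The 16 s tied up in kids-block spot is better spent on weather segment — total rises to 530 (74 s).
Nothing else within 76 s beats 530.

530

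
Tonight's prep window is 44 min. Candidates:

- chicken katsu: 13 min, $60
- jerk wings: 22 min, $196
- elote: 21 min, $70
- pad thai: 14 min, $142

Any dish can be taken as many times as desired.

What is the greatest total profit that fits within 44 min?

Best packing: 3×pad thai — 42 min, 426 total.
That's the maximum — no swap from here does better than 426.

426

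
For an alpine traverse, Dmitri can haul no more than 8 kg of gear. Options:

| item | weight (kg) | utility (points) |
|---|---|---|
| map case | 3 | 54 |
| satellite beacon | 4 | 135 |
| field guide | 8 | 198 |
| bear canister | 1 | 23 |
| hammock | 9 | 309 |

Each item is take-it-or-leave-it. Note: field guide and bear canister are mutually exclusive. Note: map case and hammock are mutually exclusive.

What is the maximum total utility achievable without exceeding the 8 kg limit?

By utility per kg: hammock 34.33, satellite beacon 33.75, field guide 24.75, bear canister 23.00 lead.
Taking map case + satellite beacon + bear canister: 8 kg used, 212 in utility.
The closest alternative, field guide, reaches only 198.

212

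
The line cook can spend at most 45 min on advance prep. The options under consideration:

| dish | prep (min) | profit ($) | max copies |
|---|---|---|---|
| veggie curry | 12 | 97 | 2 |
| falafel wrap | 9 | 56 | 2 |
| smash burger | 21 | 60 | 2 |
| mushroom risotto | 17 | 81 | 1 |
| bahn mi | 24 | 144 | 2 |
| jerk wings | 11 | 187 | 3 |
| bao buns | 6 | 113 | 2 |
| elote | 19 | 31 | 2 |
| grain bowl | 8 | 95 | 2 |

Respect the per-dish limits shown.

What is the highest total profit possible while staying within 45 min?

Density check — bao buns 18.83, jerk wings 17.00, grain bowl 11.88, veggie curry 8.08 are the best per min.
Best packing: 3×jerk wings + 2×bao buns — 45 min, 787 total.

787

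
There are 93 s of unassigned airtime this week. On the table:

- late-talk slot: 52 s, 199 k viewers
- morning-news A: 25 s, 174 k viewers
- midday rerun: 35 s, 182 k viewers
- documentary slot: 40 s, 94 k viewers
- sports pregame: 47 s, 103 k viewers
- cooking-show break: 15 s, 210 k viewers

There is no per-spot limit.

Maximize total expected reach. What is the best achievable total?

1260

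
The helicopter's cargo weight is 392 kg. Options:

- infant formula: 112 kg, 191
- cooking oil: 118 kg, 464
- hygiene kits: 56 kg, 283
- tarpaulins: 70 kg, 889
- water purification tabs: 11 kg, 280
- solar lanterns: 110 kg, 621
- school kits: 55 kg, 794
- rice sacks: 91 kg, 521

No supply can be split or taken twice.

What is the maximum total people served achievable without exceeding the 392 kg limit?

Greedy by ratio would take tarpaulins + water purification tabs + solar lanterns + school kits + rice sacks: 337 kg used, total 3105.
Replace water purification tabs with hygiene kits: the trade gains 3 net, giving 3108 at 382 kg.
The closest alternative, tarpaulins + water purification tabs + solar lanterns + school kits + rice sacks, reaches only 3105.

3108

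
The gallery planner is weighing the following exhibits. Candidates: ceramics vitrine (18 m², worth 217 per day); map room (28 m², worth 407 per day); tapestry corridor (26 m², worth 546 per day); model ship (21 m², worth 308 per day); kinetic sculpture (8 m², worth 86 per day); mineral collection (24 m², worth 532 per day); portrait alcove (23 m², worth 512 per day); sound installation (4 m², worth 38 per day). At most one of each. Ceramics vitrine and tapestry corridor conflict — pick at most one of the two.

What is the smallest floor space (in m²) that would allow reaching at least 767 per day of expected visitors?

44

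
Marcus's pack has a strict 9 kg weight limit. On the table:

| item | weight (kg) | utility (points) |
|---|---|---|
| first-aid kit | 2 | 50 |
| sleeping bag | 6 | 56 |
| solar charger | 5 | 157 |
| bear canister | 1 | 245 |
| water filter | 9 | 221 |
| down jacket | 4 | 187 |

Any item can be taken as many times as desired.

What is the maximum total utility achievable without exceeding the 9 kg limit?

9×bear canister uses 9 of the 9 kg and totals 2205.
That's the maximum — no swap from here does better than 2205.

2205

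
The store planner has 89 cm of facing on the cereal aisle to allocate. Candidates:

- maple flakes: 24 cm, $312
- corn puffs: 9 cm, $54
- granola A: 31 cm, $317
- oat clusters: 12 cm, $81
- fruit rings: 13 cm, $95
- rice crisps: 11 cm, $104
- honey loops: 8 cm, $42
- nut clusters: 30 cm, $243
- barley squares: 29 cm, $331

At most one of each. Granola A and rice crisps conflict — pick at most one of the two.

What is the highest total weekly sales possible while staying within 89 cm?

Best packing: maple flakes + granola A + barley squares — 84 cm, 960 total.

960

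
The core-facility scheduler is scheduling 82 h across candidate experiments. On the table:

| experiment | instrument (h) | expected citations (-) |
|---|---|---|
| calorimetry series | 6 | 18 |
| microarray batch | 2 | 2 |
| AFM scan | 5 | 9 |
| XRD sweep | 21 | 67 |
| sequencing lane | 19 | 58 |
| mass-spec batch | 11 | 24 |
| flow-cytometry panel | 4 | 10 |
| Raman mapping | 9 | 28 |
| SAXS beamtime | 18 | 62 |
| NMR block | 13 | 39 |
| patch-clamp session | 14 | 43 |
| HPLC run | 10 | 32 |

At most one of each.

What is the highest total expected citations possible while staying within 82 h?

Taking the top-ratio experiments first gives calorimetry series + XRD sweep + flow-cytometry panel + Raman mapping + SAXS beamtime + patch-clamp session + HPLC run for 260 (82 h).
Dropping calorimetry series and flow-cytometry panel and Raman mapping frees 19 h; slotting in sequencing lane (19 h) lifts the total to 262 at 82 h.
Runner-up calorimetry series + XRD sweep + SAXS beamtime + NMR block + patch-clamp session + HPLC run tops out at 261.

262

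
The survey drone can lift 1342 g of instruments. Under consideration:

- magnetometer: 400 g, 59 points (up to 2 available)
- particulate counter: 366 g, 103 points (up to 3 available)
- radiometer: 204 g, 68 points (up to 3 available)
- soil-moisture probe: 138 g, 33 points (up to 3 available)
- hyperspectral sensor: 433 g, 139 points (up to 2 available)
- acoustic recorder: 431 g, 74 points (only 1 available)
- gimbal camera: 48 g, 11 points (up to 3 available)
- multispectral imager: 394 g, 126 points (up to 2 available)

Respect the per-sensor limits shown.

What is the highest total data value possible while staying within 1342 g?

425

Ranking by ratio (data value/g): radiometer 0.33, hyperspectral sensor 0.32, multispectral imager 0.32, particulate counter 0.28.
Taking the top-ratio sensors first gives 3×radiometer + 2×soil-moisture probe + hyperspectral sensor for 409 (1321 g).
The 480 g tied up in radiometer and 2×soil-moisture probe is better spent on hyperspectral sensor + gimbal camera — total rises to 425 (1322 g).
That's the maximum — no swap from here does better than 425.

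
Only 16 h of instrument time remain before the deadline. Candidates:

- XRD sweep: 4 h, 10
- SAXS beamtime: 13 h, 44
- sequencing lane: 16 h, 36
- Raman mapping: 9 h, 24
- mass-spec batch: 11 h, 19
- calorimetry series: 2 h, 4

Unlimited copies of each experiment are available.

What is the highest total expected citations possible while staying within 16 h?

Taking SAXS beamtime + calorimetry series: 15 h used, 48 in expected citations.
That's the maximum — no swap from here does better than 48.

48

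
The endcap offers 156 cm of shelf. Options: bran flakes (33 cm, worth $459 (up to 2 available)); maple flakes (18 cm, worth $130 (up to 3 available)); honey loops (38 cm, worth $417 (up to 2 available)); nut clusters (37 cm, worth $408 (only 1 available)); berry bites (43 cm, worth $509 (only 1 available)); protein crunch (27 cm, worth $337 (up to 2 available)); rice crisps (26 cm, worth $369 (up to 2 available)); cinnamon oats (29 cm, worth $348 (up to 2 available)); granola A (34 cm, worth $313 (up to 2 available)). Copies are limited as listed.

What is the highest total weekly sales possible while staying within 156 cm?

Taking the top-ratio products first gives 2×bran flakes + protein crunch + 2×rice crisps for 1993 (145 cm).
Replace protein crunch with honey loops: the trade gains 80 net, giving 2073 at 156 cm.
Nothing else within 156 cm beats 2073.

2073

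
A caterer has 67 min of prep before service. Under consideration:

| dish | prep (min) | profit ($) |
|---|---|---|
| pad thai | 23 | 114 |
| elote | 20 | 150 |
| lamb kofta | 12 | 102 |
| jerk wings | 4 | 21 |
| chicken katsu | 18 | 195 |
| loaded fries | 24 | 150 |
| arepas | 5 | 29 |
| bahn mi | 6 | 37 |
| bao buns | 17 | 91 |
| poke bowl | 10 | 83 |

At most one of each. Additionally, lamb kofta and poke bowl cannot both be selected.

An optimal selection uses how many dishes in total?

4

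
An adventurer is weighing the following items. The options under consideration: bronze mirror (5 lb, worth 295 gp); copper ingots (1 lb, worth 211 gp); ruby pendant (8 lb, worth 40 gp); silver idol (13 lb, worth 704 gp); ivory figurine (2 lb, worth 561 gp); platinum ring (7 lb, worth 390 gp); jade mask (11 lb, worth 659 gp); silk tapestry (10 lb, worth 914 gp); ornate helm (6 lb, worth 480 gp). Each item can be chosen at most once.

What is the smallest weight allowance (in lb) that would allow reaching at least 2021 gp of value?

19

Look for the lowest-weight combination reaching 2021.
copper ingots + ivory figurine + silk tapestry + ornate helm: 2166 value at 19 lb.
Any bundle with less than 19 lb falls short of 2021.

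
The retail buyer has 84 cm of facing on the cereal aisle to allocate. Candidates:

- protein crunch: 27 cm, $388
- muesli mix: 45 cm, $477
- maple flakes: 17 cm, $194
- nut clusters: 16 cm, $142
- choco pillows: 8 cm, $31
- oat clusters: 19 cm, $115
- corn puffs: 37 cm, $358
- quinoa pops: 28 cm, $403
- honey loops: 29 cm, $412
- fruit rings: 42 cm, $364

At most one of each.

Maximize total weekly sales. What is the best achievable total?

1203

By weekly sales per cm: quinoa pops 14.39, protein crunch 14.37, honey loops 14.21 lead.
Best packing: protein crunch + quinoa pops + honey loops — 84 cm, 1203 total.
The closest alternative, maple flakes + choco pillows + quinoa pops + honey loops, reaches only 1040.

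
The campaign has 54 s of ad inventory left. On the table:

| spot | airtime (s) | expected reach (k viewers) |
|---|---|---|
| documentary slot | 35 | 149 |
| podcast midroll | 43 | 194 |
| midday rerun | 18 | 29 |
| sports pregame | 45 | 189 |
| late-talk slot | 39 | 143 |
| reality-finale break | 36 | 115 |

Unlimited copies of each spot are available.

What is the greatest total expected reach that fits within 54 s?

194

Best packing: podcast midroll — 43 s, 194 total.
Nothing else within 54 s beats 194.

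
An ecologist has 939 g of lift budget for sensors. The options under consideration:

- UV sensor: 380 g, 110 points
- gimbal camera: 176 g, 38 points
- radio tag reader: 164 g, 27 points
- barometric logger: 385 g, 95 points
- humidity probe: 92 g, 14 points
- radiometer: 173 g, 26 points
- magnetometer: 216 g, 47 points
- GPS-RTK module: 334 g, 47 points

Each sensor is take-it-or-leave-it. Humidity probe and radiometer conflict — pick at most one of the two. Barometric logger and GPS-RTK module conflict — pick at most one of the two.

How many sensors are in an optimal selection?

3

The maximum data value within 939 g is 232.
UV sensor + radio tag reader + barometric logger hits 232 at 929 g.
All optima have 3 sensors.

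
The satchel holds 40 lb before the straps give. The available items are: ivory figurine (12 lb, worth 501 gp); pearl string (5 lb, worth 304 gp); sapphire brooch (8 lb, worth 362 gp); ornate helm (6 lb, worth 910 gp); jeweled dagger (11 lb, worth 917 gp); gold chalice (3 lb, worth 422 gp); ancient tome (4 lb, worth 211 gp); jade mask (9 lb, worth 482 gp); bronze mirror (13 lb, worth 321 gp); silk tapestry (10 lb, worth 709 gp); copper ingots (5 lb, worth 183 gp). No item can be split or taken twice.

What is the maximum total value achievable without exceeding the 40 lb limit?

3473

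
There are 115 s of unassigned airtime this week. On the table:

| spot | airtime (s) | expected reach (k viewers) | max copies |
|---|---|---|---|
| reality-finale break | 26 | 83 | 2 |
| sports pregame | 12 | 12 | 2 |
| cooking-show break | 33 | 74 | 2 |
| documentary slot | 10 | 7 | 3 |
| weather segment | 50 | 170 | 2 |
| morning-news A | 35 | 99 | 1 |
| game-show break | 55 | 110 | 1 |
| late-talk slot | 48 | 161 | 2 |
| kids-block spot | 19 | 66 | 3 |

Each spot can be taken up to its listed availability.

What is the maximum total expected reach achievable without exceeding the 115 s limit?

388

Ranking by ratio (expected reach/s): kids-block spot 3.47, weather segment 3.40, late-talk slot 3.35, reality-finale break 3.19.
The ratio heuristic lands on weather segment + 3×kids-block spot (368) but leaves 8 s idle.
Dropping weather segment and 2×kids-block spot frees 88 s; slotting in 2×late-talk slot (96 s) lifts the total to 388 at 115 s.
Every other selection either busts 115 s or exceeds an availability limit or fails to beat 388.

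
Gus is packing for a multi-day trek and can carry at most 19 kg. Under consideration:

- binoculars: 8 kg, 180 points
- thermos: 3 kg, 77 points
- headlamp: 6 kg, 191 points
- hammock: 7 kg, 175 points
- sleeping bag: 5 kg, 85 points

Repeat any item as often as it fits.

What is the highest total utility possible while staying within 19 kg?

573

Taking 3×headlamp: 18 kg used, 573 in utility.
No other feasible combination exceeds 573.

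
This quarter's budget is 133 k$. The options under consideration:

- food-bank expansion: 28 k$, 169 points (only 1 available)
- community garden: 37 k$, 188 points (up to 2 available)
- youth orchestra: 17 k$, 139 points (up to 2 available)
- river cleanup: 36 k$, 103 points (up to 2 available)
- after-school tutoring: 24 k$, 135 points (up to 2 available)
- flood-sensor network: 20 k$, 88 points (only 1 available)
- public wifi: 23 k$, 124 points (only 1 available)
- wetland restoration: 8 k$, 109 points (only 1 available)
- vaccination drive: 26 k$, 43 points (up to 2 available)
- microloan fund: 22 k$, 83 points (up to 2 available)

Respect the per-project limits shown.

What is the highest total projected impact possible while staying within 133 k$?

Greedy by ratio would take food-bank expansion + 2×youth orchestra + 2×after-school tutoring + wetland restoration: 118 k$ used, total 826.
Replace after-school tutoring with community garden: the trade gains 53 net, giving 879 at 131 k$.

879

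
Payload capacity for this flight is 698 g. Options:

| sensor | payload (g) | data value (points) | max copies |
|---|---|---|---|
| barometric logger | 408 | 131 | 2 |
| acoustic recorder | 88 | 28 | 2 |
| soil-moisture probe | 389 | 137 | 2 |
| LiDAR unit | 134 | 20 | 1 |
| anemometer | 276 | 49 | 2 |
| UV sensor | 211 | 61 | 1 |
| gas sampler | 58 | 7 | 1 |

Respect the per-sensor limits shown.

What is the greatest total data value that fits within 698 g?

The ratio heuristic lands on 2×acoustic recorder + soil-moisture probe + gas sampler (200) but leaves 75 g idle.
The 146 g tied up in acoustic recorder and gas sampler is better spent on UV sensor — total rises to 226 (688 g).
That's the maximum — no swap from here does better than 226.

226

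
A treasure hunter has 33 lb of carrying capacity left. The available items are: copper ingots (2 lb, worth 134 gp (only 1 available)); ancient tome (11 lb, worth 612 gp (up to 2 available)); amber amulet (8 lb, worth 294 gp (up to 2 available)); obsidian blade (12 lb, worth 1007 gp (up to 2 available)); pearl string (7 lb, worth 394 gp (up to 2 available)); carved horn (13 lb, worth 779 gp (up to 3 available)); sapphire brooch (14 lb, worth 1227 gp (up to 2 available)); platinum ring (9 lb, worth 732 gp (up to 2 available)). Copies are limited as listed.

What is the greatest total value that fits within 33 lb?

2746

The ratio heuristic lands on copper ingots + 2×sapphire brooch (2588) but leaves 3 lb idle.
Replace copper ingots and 2×sapphire brooch with 2×obsidian blade + platinum ring: the trade gains 158 net, giving 2746 at 33 lb.
No other feasible combination exceeds 2746.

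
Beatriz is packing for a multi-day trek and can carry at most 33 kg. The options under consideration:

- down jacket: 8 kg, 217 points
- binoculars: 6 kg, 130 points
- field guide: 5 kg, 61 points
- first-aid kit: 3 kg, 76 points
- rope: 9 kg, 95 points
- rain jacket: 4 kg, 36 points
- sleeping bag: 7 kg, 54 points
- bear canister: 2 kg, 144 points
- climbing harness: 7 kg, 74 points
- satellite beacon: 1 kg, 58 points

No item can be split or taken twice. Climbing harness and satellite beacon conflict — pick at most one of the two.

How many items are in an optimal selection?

7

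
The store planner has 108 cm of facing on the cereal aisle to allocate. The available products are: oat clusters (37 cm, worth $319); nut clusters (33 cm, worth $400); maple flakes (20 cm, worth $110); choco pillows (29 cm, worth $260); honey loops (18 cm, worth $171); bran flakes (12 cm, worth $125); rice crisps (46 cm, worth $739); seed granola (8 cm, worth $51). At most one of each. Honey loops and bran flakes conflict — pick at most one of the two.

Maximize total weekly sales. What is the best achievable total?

1399

A density-first pass picks nut clusters + bran flakes + rice crisps + seed granola — 1315 at 99 cm.
The 20 cm tied up in bran flakes and seed granola is better spent on choco pillows — total rises to 1399 (108 cm).
The closest alternative, nut clusters + honey loops + rice crisps + seed granola, reaches only 1361.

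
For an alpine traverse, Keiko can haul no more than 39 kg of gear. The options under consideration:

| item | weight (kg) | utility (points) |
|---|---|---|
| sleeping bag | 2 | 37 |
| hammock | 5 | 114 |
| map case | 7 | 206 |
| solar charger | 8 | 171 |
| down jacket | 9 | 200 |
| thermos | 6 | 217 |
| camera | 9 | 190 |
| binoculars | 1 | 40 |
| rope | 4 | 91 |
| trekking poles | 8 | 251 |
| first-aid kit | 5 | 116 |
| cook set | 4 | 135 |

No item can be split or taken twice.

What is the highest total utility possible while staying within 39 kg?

Filling by ratio: sleeping bag + hammock + map case + thermos + binoculars + trekking poles + first-aid kit + cook set for 1116, with 1 kg left unused.
But map case + down jacket + thermos + binoculars + rope + trekking poles + cook set fits in 39 kg and reaches 1140.
That's the maximum — no swap from here does better than 1140.

1140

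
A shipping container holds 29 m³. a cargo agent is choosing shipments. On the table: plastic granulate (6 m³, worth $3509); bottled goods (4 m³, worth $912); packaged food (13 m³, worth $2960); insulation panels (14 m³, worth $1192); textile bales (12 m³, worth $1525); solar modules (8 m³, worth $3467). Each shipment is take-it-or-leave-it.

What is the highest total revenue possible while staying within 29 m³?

Filling by ratio: plastic granulate + bottled goods + solar modules for 7888, with 11 m³ left unused.
Dropping bottled goods frees 4 m³; slotting in packaged food (13 m³) lifts the total to 9936 at 27 m³.
The closest alternative, plastic granulate + textile bales + solar modules, reaches only 8501.

9936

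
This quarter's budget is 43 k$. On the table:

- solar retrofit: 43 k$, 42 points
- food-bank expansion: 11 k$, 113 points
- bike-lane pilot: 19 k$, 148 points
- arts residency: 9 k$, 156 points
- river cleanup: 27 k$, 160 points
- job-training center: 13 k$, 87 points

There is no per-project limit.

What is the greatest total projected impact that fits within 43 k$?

624

Taking 4×arts residency: 36 k$ used, 624 in projected impact.
Every other selection either busts 43 k$ or fails to beat 624.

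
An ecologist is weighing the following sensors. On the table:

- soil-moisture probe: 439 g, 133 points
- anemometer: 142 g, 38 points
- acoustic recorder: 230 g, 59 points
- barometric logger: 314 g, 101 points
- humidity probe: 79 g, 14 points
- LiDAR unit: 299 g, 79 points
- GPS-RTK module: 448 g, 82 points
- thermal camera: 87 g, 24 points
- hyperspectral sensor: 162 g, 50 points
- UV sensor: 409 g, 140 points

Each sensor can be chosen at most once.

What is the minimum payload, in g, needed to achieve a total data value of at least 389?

Minimise g subject to total data value ≥ 389.
Taking soil-moisture probe + barometric logger + thermal camera + UV sensor gives 398 (≥ 389) for 1249 g.
No combination under 1249 g hits 389.

1249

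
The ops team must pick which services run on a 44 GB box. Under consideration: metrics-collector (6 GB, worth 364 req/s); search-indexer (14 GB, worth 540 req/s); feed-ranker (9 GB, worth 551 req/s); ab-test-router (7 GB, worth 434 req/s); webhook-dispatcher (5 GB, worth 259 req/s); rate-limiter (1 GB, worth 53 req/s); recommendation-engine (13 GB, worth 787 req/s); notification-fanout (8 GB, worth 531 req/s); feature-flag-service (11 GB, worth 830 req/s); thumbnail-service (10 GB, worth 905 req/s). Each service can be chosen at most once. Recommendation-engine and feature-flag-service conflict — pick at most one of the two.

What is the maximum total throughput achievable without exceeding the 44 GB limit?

3181

Density check — thumbnail-service 90.50, feature-flag-service 75.45, notification-fanout 66.38, ab-test-router 62.00 are the best per GB.
The ratio heuristic lands on metrics-collector + ab-test-router + rate-limiter + notification-fanout + feature-flag-service + thumbnail-service (3117) but leaves 1 GB idle.
The 8 GB tied up in ab-test-router and rate-limiter is better spent on feed-ranker — total rises to 3181 (44 GB).
Runner-up metrics-collector + feed-ranker + ab-test-router + rate-limiter + feature-flag-service + thumbnail-service tops out at 3137.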